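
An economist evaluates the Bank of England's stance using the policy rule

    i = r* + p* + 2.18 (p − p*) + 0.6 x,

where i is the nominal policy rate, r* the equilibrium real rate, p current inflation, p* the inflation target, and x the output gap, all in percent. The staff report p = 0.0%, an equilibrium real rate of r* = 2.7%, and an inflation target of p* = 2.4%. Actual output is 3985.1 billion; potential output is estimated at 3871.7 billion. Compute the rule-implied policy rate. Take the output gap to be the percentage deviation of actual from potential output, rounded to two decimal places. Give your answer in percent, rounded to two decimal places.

1.63%

Output gap = 100 × (3985.1 − 3871.7) / 3871.7 = 2.93%.
i = 2.70 + 2.40 + 2.18 × (0.00 − 2.40) + 0.6 × 2.93
   = 2.70 + 2.4 − 5.232 + 1.758 = 1.63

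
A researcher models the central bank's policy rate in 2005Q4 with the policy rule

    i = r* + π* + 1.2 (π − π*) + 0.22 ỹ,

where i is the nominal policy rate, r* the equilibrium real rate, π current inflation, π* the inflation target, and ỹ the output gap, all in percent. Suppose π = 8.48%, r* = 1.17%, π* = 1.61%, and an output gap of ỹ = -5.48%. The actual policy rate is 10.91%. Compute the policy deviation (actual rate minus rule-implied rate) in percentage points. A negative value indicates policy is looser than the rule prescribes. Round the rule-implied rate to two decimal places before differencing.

1.09 pp

i = 1.17 + 1.61 + 1.2 × (8.48 − 1.61) + 0.22 × (-5.48)
   = 1.17 + 1.61 + 8.244 − 1.2056 = 9.82
Deviation = 10.91 − 9.82 = 1.09 pp.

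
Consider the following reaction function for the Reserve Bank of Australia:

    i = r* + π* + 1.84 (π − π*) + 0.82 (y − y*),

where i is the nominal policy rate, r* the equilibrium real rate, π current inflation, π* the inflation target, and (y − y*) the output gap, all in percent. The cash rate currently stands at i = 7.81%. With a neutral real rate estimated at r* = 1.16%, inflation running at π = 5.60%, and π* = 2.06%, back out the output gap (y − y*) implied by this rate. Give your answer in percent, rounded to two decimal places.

-2.35%

0.82 (y − y*) = 7.81 − 1.16 − 2.06 − 1.84 × (5.60 − 2.06) = -1.9236
(y − y*) = -1.9236 / 0.82 = -2.35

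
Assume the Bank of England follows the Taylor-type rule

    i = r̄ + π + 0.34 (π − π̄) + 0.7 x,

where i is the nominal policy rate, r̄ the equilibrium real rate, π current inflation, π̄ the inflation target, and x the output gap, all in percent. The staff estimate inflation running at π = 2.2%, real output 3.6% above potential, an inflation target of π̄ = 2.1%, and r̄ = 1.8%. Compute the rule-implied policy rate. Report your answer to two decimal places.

Output 3.6% above potential → x = 3.6.
i = 1.8 + 2.2 + 0.34 × (2.2 − 2.1) + 0.7 × 3.6
   = 1.8 + 2.2 + 0.034 + 2.52 = 6.55

6.55%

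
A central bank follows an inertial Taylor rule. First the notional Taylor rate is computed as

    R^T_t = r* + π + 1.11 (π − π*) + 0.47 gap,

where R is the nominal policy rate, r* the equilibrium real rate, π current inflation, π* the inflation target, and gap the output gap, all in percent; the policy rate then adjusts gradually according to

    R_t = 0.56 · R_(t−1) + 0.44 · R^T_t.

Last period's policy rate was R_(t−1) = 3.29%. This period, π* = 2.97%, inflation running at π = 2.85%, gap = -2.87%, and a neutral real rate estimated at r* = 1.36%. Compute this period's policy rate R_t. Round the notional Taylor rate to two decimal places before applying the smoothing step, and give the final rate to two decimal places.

3.04%

R^T_t = 1.36 + 2.85 + 1.11 × (2.85 − 2.97) + 0.47 × (-2.87)
   = 1.36 + 2.85 − 0.1332 − 1.3489 = 2.73
R_t = 0.56 × 3.29 + 0.44 × 2.73 = 1.8424 + 1.2012 = 3.04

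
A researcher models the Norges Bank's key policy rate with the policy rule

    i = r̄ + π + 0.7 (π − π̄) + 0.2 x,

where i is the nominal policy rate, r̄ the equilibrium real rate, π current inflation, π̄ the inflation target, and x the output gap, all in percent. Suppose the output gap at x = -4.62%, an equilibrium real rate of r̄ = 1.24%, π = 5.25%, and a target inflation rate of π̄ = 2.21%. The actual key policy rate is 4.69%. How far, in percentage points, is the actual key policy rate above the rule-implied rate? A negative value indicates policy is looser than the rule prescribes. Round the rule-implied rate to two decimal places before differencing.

i = 1.24 + 5.25 + 0.7 × (5.25 − 2.21) + 0.2 × (-4.62)
   = 1.24 + 5.25 + 2.128 − 0.924 = 7.69
Deviation = 4.69 − 7.69 = -3.00 pp.

-3.00 pp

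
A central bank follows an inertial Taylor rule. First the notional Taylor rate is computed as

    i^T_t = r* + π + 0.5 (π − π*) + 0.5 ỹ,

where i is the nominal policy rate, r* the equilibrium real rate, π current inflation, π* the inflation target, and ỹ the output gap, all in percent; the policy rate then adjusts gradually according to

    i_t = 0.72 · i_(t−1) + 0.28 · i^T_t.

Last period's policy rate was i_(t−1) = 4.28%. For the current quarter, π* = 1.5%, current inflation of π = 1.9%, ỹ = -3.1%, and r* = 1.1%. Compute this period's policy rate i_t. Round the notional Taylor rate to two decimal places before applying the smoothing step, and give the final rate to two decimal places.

3.54%

i^T_t = 1.1 + 1.9 + 0.5 × (1.9 − 1.5) + 0.5 × (-3.1)
   = 1.1 + 1.9 + 0.2 − 1.55 = 1.65
i_t = 0.72 × 4.28 + 0.28 × 1.65 = 3.0816 + 0.462 = 3.54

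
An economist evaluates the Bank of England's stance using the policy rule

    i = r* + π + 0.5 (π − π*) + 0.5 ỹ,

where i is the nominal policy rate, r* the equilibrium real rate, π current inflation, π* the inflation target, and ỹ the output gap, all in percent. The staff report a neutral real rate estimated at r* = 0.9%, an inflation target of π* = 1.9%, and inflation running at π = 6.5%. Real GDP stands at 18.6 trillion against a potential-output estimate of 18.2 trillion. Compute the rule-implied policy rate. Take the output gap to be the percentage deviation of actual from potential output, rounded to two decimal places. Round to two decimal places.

10.80%

Output gap = 100 × (18.6 − 18.2) / 18.2 = 2.20%.
i = 0.90 + 6.50 + 0.5 × (6.50 − 1.90) + 0.5 × 2.20
   = 0.90 + 6.5 + 2.3 + 1.1 = 10.80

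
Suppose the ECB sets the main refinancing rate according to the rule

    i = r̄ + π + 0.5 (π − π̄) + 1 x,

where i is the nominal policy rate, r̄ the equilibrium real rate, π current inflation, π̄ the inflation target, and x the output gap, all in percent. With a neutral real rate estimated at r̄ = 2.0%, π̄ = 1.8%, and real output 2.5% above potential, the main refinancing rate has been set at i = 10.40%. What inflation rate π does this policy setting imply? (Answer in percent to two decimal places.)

Output 2.5% above potential → x = 2.5.
Collecting π: i = r̄ + (1 + 0.5) π − 0.5 π̄ + 1 x
1.5 π = 10.40 − 2.0 + 0.5 × 1.8 − 1 × 2.5 = 6.8
π = 6.8 / 1.5 = 4.53

4.53%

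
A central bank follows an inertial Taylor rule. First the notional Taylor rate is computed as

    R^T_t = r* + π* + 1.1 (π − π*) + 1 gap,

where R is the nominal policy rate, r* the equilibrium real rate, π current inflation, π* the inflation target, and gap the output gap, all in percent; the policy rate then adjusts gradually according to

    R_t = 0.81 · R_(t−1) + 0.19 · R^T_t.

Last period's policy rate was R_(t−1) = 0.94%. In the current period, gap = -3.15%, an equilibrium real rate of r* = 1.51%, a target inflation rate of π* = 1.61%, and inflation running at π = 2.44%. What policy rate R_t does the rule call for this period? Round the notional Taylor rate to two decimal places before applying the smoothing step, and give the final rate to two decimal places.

0.93%

R^T_t = 1.51 + 1.61 + 1.1 × (2.44 − 1.61) + 1 × (-3.15)
   = 1.51 + 1.61 + 0.913 − 3.15 = 0.88
R_t = 0.81 × 0.94 + 0.19 × 0.88 = 0.7614 + 0.1672 = 0.93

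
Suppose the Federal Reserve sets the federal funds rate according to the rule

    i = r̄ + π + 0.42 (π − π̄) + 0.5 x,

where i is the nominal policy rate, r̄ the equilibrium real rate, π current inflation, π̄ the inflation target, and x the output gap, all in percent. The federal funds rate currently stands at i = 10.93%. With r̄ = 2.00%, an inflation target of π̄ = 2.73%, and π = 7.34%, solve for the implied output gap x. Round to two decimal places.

0.5 x = 10.93 − 2.00 − 7.34 − 0.42 × (7.34 − 2.73) = -0.3462
x = -0.3462 / 0.5 = -0.69

-0.69%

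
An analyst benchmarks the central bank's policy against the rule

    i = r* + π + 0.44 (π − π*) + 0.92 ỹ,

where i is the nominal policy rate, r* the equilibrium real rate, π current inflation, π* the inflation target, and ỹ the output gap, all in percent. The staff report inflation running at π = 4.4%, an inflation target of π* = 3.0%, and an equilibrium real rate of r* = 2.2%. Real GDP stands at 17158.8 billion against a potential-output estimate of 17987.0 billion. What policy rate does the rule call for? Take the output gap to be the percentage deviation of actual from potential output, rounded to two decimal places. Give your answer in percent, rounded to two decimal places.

2.98%

Output gap = 100 × (17158.8 − 17987.0) / 17987.0 = -4.60%.
i = 2.20 + 4.40 + 0.44 × (4.40 − 3.00) + 0.92 × (-4.60)
   = 2.20 + 4.4 + 0.616 − 4.232 = 2.98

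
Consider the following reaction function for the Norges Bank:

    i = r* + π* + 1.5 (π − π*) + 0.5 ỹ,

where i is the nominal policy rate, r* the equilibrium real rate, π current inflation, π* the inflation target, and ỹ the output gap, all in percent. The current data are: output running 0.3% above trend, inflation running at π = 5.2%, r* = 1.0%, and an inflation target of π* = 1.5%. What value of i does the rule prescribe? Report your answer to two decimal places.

Output 0.3% above potential → ỹ = 0.3.
i = 1.0 + 1.5 + 1.5 × (5.2 − 1.5) + 0.5 × 0.3
   = 1.0 + 1.5 + 5.55 + 0.15 = 8.20

8.20%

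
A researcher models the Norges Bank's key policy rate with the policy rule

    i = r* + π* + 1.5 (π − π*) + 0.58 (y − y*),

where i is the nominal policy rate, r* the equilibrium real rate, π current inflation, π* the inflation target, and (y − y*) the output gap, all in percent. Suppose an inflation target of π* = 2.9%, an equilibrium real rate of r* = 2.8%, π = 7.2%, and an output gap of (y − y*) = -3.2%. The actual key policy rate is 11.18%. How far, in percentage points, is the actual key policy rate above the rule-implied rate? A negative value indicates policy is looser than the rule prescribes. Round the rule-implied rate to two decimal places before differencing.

i = 2.8 + 2.9 + 1.5 × (7.2 − 2.9) + 0.58 × (-3.2)
   = 2.8 + 2.9 + 6.45 − 1.856 = 10.29
Deviation = 11.18 − 10.29 = 0.89 pp.

0.89 pp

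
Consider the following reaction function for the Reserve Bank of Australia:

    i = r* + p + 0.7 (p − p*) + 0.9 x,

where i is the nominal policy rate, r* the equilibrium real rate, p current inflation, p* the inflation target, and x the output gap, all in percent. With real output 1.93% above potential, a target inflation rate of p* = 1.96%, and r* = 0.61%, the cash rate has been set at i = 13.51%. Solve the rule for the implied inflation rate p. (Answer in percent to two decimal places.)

Output 1.93% above potential → x = 1.93.
Collecting p: i = r* + (1 + 0.7) p − 0.7 p* + 0.9 x
1.7 p = 13.51 − 0.61 + 0.7 × 1.96 − 0.9 × 1.93 = 12.535
p = 12.535 / 1.7 = 7.37

7.37%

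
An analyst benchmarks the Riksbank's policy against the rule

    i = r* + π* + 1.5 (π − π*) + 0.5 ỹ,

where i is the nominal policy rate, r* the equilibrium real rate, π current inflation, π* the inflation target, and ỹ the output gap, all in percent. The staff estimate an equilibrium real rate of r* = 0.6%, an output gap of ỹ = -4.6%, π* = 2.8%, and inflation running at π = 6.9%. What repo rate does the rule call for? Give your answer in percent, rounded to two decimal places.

i = 0.6 + 2.8 + 1.5 × (6.9 − 2.8) + 0.5 × (-4.6)
   = 0.6 + 2.8 + 6.15 − 2.3 = 7.25

7.25%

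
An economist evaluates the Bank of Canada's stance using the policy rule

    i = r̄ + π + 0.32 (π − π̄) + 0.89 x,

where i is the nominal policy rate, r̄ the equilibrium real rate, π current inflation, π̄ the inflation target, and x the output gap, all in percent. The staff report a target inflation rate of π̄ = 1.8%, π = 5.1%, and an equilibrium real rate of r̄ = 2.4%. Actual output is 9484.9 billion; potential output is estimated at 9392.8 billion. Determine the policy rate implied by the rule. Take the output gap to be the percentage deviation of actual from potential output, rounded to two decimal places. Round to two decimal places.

9.43%

Output gap = 100 × (9484.9 − 9392.8) / 9392.8 = 0.98%.
i = 2.40 + 5.10 + 0.32 × (5.10 − 1.80) + 0.89 × 0.98
   = 2.40 + 5.1 + 1.056 + 0.8722 = 9.43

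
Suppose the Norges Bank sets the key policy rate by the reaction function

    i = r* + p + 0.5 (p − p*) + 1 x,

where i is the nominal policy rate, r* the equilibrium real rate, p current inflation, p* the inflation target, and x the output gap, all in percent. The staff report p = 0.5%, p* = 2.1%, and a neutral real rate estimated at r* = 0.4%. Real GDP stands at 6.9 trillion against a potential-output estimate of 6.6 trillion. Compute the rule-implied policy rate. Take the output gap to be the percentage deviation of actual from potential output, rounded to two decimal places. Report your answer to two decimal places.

Output gap = 100 × (6.9 − 6.6) / 6.6 = 4.55%.
i = 0.40 + 0.50 + 0.5 × (0.50 − 2.10) + 1 × 4.55
   = 0.40 + 0.5 − 0.8 + 4.55 = 4.65

4.65%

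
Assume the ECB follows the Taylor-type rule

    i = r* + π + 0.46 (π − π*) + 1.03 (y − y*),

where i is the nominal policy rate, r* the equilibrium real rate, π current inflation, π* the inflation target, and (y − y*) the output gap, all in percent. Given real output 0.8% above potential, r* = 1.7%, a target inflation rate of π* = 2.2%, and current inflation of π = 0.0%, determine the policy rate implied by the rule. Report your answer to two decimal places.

Output 0.8% above potential → (y − y*) = 0.8.
i = 1.7 + 0.0 + 0.46 × (0.0 − 2.2) + 1.03 × 0.8
   = 1.7 + 0 − 1.012 + 0.824 = 1.51

1.51%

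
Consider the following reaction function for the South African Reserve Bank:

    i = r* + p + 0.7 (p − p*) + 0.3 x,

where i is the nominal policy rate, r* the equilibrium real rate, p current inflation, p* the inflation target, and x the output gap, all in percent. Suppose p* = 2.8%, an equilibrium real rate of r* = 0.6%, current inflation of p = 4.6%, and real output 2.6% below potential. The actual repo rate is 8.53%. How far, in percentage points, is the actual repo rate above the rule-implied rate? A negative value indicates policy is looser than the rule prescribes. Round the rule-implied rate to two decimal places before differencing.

Output 2.6% below potential → x = -2.6.
i = 0.6 + 4.6 + 0.7 × (4.6 − 2.8) + 0.3 × (-2.6)
   = 0.6 + 4.6 + 1.26 − 0.78 = 5.68
Deviation = 8.53 − 5.68 = 2.85 pp.

2.85 pp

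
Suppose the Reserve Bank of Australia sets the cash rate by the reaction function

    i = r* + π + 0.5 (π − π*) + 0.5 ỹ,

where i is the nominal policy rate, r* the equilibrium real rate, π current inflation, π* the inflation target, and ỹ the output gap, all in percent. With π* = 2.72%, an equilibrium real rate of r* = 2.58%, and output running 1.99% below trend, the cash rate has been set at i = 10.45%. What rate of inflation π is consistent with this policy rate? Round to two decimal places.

Output 1.99% below potential → ỹ = -1.99.
Collecting π: i = r* + (1 + 0.5) π − 0.5 π* + 0.5 ỹ
1.5 π = 10.45 − 2.58 + 0.5 × 2.72 − 0.5 × (-1.99) = 10.225
π = 10.225 / 1.5 = 6.82

6.82%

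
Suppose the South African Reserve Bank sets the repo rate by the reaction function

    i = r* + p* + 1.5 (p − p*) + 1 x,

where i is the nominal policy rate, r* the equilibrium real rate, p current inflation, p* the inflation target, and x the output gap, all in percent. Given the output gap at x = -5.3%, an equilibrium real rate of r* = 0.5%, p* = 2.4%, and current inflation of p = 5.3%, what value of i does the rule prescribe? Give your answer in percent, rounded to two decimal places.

i = 0.5 + 2.4 + 1.5 × (5.3 − 2.4) + 1 × (-5.3)
   = 0.5 + 2.4 + 4.35 − 5.3 = 1.95

1.95%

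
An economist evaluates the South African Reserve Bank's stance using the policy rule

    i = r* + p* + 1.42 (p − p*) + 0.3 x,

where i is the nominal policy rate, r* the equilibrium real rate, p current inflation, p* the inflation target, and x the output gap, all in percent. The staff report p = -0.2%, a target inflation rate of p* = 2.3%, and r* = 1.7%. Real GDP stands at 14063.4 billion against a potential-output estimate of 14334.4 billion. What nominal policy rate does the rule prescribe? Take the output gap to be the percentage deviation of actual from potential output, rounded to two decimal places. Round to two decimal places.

Output gap = 100 × (14063.4 − 14334.4) / 14334.4 = -1.89%.
i = 1.70 + 2.30 + 1.42 × (-0.20 − 2.30) + 0.3 × (-1.89)
   = 1.70 + 2.3 − 3.55 − 0.567 = -0.12

-0.12%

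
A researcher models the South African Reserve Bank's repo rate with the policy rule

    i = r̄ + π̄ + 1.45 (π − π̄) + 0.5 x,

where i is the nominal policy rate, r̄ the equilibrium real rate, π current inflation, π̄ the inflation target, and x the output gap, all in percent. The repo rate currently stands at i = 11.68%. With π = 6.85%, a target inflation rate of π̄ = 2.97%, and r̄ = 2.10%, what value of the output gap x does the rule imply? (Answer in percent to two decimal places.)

0.5 x = 11.68 − 2.10 − 2.97 − 1.45 × (6.85 − 2.97) = 0.984
x = 0.984 / 0.5 = 1.97

1.97%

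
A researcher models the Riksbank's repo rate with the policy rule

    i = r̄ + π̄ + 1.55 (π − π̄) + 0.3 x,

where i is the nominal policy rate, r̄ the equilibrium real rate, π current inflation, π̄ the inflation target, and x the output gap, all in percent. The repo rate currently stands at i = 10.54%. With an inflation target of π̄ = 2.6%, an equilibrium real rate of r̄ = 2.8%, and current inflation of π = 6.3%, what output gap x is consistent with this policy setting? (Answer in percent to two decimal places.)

-1.98%

0.3 x = 10.54 − 2.8 − 2.6 − 1.55 × (6.3 − 2.6) = -0.595
x = -0.595 / 0.3 = -1.98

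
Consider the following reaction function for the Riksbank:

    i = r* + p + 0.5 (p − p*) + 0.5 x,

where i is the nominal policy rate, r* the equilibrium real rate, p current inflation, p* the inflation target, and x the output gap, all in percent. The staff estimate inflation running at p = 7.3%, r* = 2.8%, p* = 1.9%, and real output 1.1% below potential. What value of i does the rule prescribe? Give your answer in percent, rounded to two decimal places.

Output 1.1% below potential → x = -1.1.
i = 2.8 + 7.3 + 0.5 × (7.3 − 1.9) + 0.5 × (-1.1)
   = 2.8 + 7.3 + 2.7 − 0.55 = 12.25

12.25%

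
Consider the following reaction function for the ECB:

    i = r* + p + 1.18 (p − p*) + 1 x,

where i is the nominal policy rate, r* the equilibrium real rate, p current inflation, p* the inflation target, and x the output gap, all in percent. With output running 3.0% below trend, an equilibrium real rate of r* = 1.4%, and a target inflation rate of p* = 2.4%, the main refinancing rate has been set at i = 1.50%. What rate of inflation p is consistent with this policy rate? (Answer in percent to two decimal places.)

Output 3.0% below potential → x = -3.0.
Collecting p: i = r* + (1 + 1.18) p − 1.18 p* + 1 x
2.18 p = 1.50 − 1.4 + 1.18 × 2.4 − 1 × (-3.0) = 5.932
p = 5.932 / 2.18 = 2.72

2.72%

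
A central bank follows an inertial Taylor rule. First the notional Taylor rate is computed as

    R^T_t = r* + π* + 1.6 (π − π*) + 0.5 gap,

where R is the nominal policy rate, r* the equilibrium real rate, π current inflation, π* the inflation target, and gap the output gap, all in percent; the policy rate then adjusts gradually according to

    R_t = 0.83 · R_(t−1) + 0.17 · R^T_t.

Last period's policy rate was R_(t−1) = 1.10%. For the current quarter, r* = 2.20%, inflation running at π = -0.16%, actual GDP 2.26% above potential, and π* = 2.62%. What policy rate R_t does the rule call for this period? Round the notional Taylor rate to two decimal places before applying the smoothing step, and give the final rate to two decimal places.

Output 2.26% above potential → gap = 2.26.
R^T_t = 2.20 + 2.62 + 1.6 × (-0.16 − 2.62) + 0.5 × 2.26
   = 2.20 + 2.62 − 4.448 + 1.13 = 1.50
R_t = 0.83 × 1.10 + 0.17 × 1.50 = 0.913 + 0.255 = 1.17

1.17%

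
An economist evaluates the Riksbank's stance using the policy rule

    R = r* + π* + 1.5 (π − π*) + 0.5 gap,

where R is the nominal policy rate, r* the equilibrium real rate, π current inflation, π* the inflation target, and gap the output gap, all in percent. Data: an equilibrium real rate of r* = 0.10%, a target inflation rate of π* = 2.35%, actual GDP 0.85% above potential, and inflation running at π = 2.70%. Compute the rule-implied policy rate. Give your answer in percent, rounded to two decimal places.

3.40%

Output 0.85% above potential → gap = 0.85.
R = 0.10 + 2.35 + 1.5 × (2.70 − 2.35) + 0.5 × 0.85
   = 0.10 + 2.35 + 0.525 + 0.425 = 3.40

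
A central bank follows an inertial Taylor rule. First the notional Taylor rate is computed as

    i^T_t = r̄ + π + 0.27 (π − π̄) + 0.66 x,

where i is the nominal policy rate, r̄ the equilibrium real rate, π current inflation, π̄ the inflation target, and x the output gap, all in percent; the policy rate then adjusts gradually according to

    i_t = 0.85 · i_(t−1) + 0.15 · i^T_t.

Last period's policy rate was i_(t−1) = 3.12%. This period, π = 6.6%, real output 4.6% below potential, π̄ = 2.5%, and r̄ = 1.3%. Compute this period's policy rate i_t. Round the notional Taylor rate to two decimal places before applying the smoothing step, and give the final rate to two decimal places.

3.55%

Output 4.6% below potential → x = -4.6.
i^T_t = 1.3 + 6.6 + 0.27 × (6.6 − 2.5) + 0.66 × (-4.6)
   = 1.3 + 6.6 + 1.107 − 3.036 = 5.97
i_t = 0.85 × 3.12 + 0.15 × 5.97 = 2.652 + 0.8955 = 3.55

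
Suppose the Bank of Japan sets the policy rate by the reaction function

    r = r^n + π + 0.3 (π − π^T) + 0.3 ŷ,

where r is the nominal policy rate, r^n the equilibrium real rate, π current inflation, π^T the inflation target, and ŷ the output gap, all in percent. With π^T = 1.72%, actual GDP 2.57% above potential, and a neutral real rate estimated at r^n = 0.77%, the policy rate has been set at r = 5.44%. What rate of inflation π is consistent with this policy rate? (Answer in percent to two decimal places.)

Output 2.57% above potential → ŷ = 2.57.
Collecting π: r = r^n + (1 + 0.3) π − 0.3 π^T + 0.3 ŷ
1.3 π = 5.44 − 0.77 + 0.3 × 1.72 − 0.3 × 2.57 = 4.415
π = 4.415 / 1.3 = 3.40

3.40%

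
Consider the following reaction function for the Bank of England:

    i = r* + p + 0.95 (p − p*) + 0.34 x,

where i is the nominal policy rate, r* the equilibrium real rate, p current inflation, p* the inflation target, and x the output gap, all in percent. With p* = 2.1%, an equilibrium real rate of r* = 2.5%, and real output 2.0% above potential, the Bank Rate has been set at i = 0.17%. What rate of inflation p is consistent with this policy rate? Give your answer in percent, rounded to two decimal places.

Output 2.0% above potential → x = 2.0.
Collecting p: i = r* + (1 + 0.95) p − 0.95 p* + 0.34 x
1.95 p = 0.17 − 2.5 + 0.95 × 2.1 − 0.34 × 2.0 = -1.015
p = -1.015 / 1.95 = -0.52

-0.52%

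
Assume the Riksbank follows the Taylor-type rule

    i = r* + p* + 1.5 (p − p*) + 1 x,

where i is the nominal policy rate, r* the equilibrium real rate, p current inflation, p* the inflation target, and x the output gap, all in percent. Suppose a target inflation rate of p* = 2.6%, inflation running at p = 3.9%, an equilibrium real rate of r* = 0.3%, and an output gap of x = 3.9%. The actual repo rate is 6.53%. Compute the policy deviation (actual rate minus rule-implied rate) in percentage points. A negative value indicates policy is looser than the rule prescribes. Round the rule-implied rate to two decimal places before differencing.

i = 0.3 + 2.6 + 1.5 × (3.9 − 2.6) + 1 × 3.9
   = 0.3 + 2.6 + 1.95 + 3.9 = 8.75
Deviation = 6.53 − 8.75 = -2.22 pp.

-2.22 pp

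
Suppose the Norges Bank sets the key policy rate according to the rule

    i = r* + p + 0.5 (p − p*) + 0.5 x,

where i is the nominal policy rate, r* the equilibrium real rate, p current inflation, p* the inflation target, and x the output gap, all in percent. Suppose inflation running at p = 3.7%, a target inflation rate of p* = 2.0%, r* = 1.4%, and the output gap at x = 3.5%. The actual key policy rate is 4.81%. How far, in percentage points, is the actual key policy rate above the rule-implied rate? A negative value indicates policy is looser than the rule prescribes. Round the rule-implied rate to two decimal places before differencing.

-2.89 pp

i = 1.4 + 3.7 + 0.5 × (3.7 − 2.0) + 0.5 × 3.5
   = 1.4 + 3.7 + 0.85 + 1.75 = 7.70
Deviation = 4.81 − 7.70 = -2.89 pp.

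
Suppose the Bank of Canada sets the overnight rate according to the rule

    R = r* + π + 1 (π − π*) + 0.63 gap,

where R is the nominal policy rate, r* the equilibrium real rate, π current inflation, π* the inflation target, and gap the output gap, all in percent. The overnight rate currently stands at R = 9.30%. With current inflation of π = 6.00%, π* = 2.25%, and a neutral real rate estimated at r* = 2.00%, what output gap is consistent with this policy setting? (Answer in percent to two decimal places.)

0.63 gap = 9.30 − 2.00 − 6.00 − 1 × (6.00 − 2.25) = -2.45
gap = -2.45 / 0.63 = -3.89

-3.89%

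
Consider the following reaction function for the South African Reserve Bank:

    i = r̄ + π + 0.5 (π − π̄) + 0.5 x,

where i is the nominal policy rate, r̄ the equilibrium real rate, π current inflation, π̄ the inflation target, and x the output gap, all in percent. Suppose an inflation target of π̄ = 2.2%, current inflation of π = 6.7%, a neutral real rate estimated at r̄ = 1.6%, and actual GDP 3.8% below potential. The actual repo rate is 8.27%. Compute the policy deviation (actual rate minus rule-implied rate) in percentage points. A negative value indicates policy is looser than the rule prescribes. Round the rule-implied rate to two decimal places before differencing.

-0.38 pp

Output 3.8% below potential → x = -3.8.
i = 1.6 + 6.7 + 0.5 × (6.7 − 2.2) + 0.5 × (-3.8)
   = 1.6 + 6.7 + 2.25 − 1.9 = 8.65
Deviation = 8.27 − 8.65 = -0.38 pp.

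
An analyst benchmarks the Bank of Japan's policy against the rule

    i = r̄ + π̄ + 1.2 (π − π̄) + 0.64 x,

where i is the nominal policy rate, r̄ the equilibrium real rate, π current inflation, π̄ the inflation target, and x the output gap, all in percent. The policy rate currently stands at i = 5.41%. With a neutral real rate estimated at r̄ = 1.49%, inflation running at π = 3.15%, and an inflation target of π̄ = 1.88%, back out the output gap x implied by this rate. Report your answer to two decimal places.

0.81%

0.64 x = 5.41 − 1.49 − 1.88 − 1.2 × (3.15 − 1.88) = 0.516
x = 0.516 / 0.64 = 0.81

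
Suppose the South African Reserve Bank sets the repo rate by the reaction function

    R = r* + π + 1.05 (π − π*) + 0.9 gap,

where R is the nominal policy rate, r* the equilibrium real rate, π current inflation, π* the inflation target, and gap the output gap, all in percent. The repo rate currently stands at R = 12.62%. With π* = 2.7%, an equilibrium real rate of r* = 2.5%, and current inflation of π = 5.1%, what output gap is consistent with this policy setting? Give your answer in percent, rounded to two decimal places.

2.78%

0.9 gap = 12.62 − 2.5 − 5.1 − 1.05 × (5.1 − 2.7) = 2.5
gap = 2.5 / 0.9 = 2.78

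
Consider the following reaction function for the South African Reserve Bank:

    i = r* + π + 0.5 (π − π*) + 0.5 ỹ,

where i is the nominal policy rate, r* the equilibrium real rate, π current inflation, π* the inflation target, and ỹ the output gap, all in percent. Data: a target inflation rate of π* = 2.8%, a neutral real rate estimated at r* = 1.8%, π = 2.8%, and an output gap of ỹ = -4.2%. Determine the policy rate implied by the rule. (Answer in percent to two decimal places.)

2.50%

i = 1.8 + 2.8 + 0.5 × (2.8 − 2.8) + 0.5 × (-4.2)
   = 1.8 + 2.8 + 0 − 2.1 = 2.50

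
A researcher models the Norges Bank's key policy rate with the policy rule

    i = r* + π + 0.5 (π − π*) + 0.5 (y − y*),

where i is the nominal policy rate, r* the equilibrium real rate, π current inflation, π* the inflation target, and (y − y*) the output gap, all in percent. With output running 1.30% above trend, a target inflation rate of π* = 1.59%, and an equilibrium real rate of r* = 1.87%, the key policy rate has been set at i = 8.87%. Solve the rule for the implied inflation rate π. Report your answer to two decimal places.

Output 1.30% above potential → (y − y*) = 1.30.
Collecting π: i = r* + (1 + 0.5) π − 0.5 π* + 0.5 (y − y*)
1.5 π = 8.87 − 1.87 + 0.5 × 1.59 − 0.5 × 1.30 = 7.145
π = 7.145 / 1.5 = 4.76

4.76%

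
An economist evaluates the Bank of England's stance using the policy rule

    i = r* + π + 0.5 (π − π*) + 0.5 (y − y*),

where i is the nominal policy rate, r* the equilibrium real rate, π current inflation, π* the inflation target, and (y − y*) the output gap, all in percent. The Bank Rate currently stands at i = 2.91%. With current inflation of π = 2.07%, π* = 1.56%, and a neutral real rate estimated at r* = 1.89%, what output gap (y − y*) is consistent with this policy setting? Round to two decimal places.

0.5 (y − y*) = 2.91 − 1.89 − 2.07 − 0.5 × (2.07 − 1.56) = -1.305
(y − y*) = -1.305 / 0.5 = -2.61

-2.61%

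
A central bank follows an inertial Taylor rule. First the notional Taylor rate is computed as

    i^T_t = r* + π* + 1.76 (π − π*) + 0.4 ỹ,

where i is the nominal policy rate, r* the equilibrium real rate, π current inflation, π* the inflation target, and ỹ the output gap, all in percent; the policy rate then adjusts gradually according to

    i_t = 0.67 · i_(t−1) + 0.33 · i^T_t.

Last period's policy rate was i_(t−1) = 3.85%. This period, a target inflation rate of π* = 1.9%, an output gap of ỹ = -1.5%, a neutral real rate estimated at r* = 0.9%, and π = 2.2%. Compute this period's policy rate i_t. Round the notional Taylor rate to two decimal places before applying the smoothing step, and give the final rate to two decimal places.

3.48%

i^T_t = 0.9 + 1.9 + 1.76 × (2.2 − 1.9) + 0.4 × (-1.5)
   = 0.9 + 1.9 + 0.528 − 0.6 = 2.73
i_t = 0.67 × 3.85 + 0.33 × 2.73 = 2.5795 + 0.9009 = 3.48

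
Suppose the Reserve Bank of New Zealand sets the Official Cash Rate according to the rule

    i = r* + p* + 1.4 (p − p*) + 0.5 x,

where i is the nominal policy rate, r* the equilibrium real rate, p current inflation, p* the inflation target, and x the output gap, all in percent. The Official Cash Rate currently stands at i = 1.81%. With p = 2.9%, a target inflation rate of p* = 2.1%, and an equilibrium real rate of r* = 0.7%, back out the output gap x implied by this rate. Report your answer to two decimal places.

-4.22%

0.5 x = 1.81 − 0.7 − 2.1 − 1.4 × (2.9 − 2.1) = -2.11
x = -2.11 / 0.5 = -4.22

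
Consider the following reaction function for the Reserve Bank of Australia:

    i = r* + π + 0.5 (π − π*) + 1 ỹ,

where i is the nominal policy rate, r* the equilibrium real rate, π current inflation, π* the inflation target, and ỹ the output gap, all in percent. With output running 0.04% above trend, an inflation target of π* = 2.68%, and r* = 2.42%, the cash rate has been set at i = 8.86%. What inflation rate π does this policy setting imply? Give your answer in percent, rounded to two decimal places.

Output 0.04% above potential → ỹ = 0.04.
Collecting π: i = r* + (1 + 0.5) π − 0.5 π* + 1 ỹ
1.5 π = 8.86 − 2.42 + 0.5 × 2.68 − 1 × 0.04 = 7.74
π = 7.74 / 1.5 = 5.16

5.16%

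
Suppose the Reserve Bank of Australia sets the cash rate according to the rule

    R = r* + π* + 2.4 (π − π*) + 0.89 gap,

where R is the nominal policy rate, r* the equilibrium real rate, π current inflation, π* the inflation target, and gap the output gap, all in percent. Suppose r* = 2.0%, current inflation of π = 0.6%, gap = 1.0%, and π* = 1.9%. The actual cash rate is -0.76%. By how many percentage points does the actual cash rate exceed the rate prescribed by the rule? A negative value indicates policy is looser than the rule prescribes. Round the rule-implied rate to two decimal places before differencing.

R = 2.0 + 1.9 + 2.4 × (0.6 − 1.9) + 0.89 × 1.0
   = 2.0 + 1.9 − 3.12 + 0.89 = 1.67
Deviation = -0.76 − 1.67 = -2.43 pp.

-2.43 pp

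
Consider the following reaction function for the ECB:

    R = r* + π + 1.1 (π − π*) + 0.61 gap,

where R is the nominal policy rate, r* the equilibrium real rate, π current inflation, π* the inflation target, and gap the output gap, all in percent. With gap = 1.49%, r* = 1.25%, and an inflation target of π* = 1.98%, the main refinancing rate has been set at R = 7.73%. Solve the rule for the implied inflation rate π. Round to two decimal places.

Collecting π: R = r* + (1 + 1.1) π − 1.1 π* + 0.61 gap
2.1 π = 7.73 − 1.25 + 1.1 × 1.98 − 0.61 × 1.49 = 7.7491
π = 7.7491 / 2.1 = 3.69

3.69%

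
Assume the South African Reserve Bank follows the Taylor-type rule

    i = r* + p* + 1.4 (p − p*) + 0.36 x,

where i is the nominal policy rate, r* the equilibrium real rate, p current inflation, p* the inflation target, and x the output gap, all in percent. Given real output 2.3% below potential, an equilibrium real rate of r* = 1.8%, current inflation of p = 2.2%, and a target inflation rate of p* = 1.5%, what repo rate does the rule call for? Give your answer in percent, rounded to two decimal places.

3.45%

Output 2.3% below potential → x = -2.3.
i = 1.8 + 1.5 + 1.4 × (2.2 − 1.5) + 0.36 × (-2.3)
   = 1.8 + 1.5 + 0.98 − 0.828 = 3.45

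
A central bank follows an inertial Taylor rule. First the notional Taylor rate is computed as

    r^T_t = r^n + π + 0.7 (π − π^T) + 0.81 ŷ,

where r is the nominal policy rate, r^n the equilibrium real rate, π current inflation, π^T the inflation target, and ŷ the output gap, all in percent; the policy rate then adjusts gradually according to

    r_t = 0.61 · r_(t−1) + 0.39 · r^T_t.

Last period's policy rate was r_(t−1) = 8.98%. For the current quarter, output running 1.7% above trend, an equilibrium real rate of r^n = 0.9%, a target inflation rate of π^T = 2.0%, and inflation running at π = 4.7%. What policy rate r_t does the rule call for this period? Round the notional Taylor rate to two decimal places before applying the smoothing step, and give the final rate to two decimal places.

8.94%

Output 1.7% above potential → ŷ = 1.7.
r^T_t = 0.9 + 4.7 + 0.7 × (4.7 − 2.0) + 0.81 × 1.7
   = 0.9 + 4.7 + 1.89 + 1.377 = 8.87
r_t = 0.61 × 8.98 + 0.39 × 8.87 = 5.4778 + 3.4593 = 8.94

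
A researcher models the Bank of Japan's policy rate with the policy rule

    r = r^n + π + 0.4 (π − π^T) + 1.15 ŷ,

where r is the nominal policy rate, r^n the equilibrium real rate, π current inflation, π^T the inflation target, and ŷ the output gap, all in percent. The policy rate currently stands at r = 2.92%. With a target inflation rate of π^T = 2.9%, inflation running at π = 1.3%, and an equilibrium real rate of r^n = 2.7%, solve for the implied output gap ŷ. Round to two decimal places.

-0.38%

1.15 ŷ = 2.92 − 2.7 − 1.3 − 0.4 × (1.3 − 2.9) = -0.44
ŷ = -0.44 / 1.15 = -0.38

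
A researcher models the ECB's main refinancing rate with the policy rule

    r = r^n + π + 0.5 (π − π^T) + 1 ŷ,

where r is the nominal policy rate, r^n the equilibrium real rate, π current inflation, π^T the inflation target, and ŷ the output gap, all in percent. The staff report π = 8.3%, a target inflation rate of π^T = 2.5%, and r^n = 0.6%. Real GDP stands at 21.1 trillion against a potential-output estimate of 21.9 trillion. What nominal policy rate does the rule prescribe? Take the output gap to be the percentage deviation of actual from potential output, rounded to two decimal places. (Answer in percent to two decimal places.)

8.15%

Output gap = 100 × (21.1 − 21.9) / 21.9 = -3.65%.
r = 0.60 + 8.30 + 0.5 × (8.30 − 2.50) + 1 × (-3.65)
   = 0.60 + 8.3 + 2.9 − 3.65 = 8.15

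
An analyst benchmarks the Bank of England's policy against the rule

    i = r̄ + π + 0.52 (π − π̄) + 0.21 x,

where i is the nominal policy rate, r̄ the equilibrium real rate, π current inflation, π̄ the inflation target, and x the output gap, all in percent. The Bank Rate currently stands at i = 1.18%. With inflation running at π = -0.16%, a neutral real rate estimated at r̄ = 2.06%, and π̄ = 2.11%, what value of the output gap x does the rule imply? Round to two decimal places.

0.21 x = 1.18 − 2.06 − (-0.16) − 0.52 × ((-0.16) − 2.11) = 0.4604
x = 0.4604 / 0.21 = 2.19

2.19%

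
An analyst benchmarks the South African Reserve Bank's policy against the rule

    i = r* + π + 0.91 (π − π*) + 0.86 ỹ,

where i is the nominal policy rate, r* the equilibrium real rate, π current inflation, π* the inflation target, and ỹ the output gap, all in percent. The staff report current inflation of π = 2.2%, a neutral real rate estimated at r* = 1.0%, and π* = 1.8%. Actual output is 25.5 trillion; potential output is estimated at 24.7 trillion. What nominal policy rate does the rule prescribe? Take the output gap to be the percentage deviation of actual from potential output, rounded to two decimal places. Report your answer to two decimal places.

Output gap = 100 × (25.5 − 24.7) / 24.7 = 3.24%.
i = 1.00 + 2.20 + 0.91 × (2.20 − 1.80) + 0.86 × 3.24
   = 1.00 + 2.2 + 0.364 + 2.7864 = 6.35

6.35%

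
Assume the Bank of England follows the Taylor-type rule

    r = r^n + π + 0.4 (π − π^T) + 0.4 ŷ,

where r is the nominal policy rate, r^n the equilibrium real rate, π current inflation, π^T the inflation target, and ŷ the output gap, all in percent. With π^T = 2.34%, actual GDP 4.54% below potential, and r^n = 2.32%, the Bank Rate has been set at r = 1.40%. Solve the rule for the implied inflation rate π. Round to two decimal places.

1.31%

Output 4.54% below potential → ŷ = -4.54.
Collecting π: r = r^n + (1 + 0.4) π − 0.4 π^T + 0.4 ŷ
1.4 π = 1.40 − 2.32 + 0.4 × 2.34 − 0.4 × (-4.54) = 1.832
π = 1.832 / 1.4 = 1.31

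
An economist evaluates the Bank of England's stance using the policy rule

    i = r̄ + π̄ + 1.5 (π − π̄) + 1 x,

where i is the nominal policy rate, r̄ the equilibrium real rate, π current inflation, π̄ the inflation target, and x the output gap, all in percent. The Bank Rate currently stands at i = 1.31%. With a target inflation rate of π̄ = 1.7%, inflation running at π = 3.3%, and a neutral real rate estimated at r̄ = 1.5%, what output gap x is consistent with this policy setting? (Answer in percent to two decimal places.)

1 x = 1.31 − 1.5 − 1.7 − 1.5 × (3.3 − 1.7) = -4.29
x = -4.29 / 1 = -4.29

-4.29%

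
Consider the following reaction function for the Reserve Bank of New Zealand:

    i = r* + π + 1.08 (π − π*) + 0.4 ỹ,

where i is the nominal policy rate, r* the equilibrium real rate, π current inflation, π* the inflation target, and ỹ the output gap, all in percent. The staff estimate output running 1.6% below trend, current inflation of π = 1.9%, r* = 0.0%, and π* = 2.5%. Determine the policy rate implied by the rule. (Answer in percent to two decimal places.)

0.61%

Output 1.6% below potential → ỹ = -1.6.
i = 0.0 + 1.9 + 1.08 × (1.9 − 2.5) + 0.4 × (-1.6)
   = 0.0 + 1.9 − 0.648 − 0.64 = 0.61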